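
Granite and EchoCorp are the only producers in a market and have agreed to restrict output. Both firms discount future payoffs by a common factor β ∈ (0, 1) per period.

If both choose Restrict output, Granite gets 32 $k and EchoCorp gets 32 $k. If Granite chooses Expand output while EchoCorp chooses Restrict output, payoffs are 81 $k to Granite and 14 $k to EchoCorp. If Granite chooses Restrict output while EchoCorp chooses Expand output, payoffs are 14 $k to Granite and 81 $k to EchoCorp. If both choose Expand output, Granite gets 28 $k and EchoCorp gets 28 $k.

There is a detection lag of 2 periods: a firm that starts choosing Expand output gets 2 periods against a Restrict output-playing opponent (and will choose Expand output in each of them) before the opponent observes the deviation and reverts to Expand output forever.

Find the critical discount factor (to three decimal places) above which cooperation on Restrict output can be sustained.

0.962

A deviator earns 81 for 2 periods, then 28 forever; cooperating earns 32 forever. Multiplying the IC by (1−β):
32 ≥ 81(1−β^2) + 28β^2, so 53·β^2 ≥ 49 and β^2 ≥ 49/53.
β ≥ (49/53)^(1/2) ≈ 0.962.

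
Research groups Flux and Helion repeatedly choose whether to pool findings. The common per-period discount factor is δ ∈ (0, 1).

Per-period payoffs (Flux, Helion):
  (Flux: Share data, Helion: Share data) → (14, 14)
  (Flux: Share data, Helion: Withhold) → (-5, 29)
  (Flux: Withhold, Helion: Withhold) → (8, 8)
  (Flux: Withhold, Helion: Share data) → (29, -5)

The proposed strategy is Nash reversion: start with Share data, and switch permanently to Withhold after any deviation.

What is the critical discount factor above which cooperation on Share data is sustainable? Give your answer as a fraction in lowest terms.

Under grim trigger the critical discount factor is (T−C)/(T−P) with T = 29, C = 14, P = 8.
δ* = (29−14)/(29−8) = 15/21 = 5/7.

5/7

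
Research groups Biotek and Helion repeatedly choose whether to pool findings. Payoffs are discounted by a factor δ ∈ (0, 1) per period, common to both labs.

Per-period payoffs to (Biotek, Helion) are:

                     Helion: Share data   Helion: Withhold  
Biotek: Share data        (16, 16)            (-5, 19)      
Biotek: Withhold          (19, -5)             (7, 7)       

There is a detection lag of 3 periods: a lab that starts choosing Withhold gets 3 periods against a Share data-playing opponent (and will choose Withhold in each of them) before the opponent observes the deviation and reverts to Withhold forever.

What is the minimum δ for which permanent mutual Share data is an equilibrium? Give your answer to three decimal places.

0.630

A deviator earns 19 for 3 periods, then 7 forever; cooperating earns 16 forever. Multiplying the IC by (1−δ):
16 ≥ 19(1−δ^3) + 7δ^3, so 12·δ^3 ≥ 3 and δ^3 ≥ 1/4.
δ ≥ (1/4)^(1/3) ≈ 0.630.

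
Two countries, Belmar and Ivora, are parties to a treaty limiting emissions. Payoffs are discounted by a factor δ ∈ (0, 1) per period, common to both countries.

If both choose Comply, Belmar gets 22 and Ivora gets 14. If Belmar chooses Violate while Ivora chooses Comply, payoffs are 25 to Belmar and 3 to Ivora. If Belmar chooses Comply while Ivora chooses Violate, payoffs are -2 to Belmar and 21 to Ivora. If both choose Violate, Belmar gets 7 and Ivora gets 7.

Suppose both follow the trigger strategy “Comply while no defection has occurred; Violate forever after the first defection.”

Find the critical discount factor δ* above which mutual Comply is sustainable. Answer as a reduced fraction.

1/2

Belmar: cooperation gives 22 each period; deviation gives 25 once then 7 forever.
  22/(1−δ) ≥ 25 + 7δ/(1−δ) ⇒ δ ≥ 3/18 = 1/6.
Ivora: cooperation gives 14 each period; deviation gives 21 once then 7 forever.
  δ ≥ 7/14 = 1/2.
Both must hold, so the binding constraint is Ivora's: δ ≥ 1/2.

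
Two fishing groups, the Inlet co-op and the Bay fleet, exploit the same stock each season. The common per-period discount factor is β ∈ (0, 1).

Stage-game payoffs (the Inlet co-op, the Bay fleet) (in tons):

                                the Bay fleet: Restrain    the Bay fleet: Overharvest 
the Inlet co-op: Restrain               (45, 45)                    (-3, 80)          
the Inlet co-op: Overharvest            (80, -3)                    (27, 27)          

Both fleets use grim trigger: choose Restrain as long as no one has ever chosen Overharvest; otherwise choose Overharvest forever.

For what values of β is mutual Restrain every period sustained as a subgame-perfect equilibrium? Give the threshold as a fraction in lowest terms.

35/53

45/(1−β) ≥ 80 + 27β/(1−β)
45 ≥ 80 − 53β
β ≥ 35/53.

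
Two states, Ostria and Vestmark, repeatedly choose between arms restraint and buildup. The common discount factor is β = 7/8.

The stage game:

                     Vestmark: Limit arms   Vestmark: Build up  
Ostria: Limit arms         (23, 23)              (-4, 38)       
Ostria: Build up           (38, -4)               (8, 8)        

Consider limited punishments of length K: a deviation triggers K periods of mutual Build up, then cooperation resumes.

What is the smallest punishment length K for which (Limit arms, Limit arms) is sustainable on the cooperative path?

2

Need Σ_{k=1}^{K} β^k ≥ (38−23)/(23−8) = 1.0000 at β = 7/8.
At K = 1 the sum is 0.8750 < 1.0000; at K = 2 it is 1.6406 ≥ 1.0000.
So the minimum punishment length is K = 2.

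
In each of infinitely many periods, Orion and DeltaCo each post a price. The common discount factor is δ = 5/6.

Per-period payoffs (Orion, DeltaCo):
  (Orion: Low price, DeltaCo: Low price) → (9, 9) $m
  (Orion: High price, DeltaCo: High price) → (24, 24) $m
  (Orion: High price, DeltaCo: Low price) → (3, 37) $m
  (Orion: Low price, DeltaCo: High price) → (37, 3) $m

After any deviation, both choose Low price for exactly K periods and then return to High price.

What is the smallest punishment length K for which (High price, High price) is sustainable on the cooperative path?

Need Σ_{k=1}^{K} δ^k ≥ (37−24)/(24−9) = 0.8667 at δ = 5/6.
At K = 1 the sum is 0.8333 < 0.8667; at K = 2 it is 1.5278 ≥ 0.8667.
So the minimum punishment length is K = 2.

2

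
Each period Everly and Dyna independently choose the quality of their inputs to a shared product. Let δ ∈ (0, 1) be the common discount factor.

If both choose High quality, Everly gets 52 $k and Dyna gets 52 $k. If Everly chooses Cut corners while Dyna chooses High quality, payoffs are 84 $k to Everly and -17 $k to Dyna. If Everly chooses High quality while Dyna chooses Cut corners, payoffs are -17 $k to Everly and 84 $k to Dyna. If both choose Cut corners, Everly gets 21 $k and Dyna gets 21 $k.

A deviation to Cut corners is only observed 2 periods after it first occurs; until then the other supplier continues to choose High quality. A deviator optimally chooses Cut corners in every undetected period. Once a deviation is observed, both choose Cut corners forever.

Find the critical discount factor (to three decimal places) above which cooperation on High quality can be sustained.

Deviating for the 2 undetected periods gains 84−52 = 32 per period over cooperation, then loses 52−21 = 31 per period forever once punishment starts.
Gain: 32(1 + δ + … + δ^1); loss: 31·δ^2/(1−δ).
No profitable deviation ⇔ 32(1−δ^2) ≤ 31·δ^2, i.e. δ^2 ≥ 32/(32+31) = 32/63.
Hence δ ≥ (32/63)^(1/2) ≈ 0.713.

0.713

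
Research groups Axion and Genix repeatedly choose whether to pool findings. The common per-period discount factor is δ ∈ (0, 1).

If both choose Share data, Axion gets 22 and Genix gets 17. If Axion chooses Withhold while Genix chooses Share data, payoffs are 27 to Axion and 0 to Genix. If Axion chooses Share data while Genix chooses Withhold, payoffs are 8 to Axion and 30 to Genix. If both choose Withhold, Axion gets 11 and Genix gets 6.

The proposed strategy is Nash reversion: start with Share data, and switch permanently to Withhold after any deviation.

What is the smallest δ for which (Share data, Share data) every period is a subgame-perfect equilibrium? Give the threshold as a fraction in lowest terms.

13/24

Axion: cooperation gives 22 each period; deviation gives 27 once then 11 forever.
  22/(1−δ) ≥ 27 + 11δ/(1−δ) ⇒ δ ≥ 5/16.
Genix: cooperation gives 17 each period; deviation gives 30 once then 6 forever.
  δ ≥ 13/24.
Both must hold, so the binding constraint is Genix's: δ ≥ 13/24.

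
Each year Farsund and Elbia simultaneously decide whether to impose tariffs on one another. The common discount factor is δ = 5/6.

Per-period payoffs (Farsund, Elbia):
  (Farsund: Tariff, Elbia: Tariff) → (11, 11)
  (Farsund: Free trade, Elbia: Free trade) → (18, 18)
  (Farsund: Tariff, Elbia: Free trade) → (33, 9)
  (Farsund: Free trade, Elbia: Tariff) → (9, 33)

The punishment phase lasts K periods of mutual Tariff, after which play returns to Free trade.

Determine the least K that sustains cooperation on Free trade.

Need Σ_{k=1}^{K} δ^k ≥ (33−18)/(18−11) = 2.1429 at δ = 5/6.
At K = 3 the sum is 2.1065 < 2.1429; at K = 4 it is 2.5887 ≥ 2.1429.
So the minimum punishment length is K = 4.

4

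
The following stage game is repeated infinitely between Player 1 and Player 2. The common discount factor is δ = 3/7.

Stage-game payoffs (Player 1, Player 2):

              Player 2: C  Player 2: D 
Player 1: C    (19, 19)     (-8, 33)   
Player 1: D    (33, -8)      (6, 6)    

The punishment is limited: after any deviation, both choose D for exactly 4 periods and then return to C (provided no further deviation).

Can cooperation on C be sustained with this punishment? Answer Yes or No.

No

A one-shot deviation gives 33 now, then 6 for 4 periods, then back to 19.
Gain from deviating: (33−19) today; loss: (19−6) in each of the next 4 periods.
No-deviation condition: (19−6)(δ+…+δ^4) ≥ 33−19, i.e. δ+…+δ^4 ≥ 14/13.
At δ = 3/7: δ+…+δ^4 = 0.7247 < 1.0769.
So cooperation is not sustainable.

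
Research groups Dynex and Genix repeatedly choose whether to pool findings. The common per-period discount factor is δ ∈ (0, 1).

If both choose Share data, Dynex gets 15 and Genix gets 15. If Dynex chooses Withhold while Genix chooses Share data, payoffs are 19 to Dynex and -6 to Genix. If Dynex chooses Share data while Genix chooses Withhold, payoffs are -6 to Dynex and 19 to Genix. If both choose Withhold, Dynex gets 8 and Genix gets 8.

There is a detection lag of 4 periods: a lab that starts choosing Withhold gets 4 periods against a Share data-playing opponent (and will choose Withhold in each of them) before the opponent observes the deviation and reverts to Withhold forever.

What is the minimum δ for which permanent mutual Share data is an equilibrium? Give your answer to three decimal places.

A deviator earns 19 for 4 periods, then 8 forever; cooperating earns 15 forever. Multiplying the IC by (1−δ):
15 ≥ 19(1−δ^4) + 8δ^4, so 11·δ^4 ≥ 4 and δ^4 ≥ 4/11.
δ ≥ (4/11)^(1/4) ≈ 0.777.

0.777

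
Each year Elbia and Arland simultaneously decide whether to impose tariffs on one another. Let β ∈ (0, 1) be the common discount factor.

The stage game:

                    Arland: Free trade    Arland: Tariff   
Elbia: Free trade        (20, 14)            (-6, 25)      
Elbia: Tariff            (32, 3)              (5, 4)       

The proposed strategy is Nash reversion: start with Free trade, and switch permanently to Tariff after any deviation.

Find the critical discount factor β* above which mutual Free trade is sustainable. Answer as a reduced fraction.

Elbia's threshold: (32−20)/(32−5) = 4/9.
Arland's threshold: (25−14)/(25−4) = 11/21.
4/9 < 11/21, so Arland binds and β* = 11/21.

11/21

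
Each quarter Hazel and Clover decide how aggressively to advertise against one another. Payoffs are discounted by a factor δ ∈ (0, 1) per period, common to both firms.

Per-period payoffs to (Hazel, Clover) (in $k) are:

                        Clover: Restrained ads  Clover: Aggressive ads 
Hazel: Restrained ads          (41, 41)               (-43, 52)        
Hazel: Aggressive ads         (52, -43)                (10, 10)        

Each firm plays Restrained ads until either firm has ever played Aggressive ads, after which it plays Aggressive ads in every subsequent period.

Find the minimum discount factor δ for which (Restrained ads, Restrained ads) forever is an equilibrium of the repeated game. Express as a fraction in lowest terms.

Cooperation forever yields 41 each period: 41/(1−δ).
Deviating yields 52 once, then 10 forever: 52 + 10δ/(1−δ).
No profitable deviation requires 41/(1−δ) ≥ 52 + 10δ/(1−δ).
Multiplying by (1−δ): 41 ≥ 52(1−δ) + 10δ = 52 − 42δ.
So 42δ ≥ 11, i.e. δ ≥ 11/42.

11/42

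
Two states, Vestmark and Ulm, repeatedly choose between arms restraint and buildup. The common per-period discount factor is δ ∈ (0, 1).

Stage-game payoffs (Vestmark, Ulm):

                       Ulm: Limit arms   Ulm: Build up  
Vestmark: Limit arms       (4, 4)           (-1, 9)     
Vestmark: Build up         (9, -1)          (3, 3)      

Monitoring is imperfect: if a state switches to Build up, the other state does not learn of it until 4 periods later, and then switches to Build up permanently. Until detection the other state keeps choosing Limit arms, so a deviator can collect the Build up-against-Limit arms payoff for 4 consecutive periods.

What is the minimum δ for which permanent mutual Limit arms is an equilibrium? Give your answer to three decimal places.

0.955

A deviator earns 9 for 4 periods, then 3 forever; cooperating earns 4 forever. Multiplying the IC by (1−δ):
4 ≥ 9(1−δ^4) + 3δ^4, so 6·δ^4 ≥ 5 and δ^4 ≥ 5/6.
δ ≥ (5/6)^(1/4) ≈ 0.955.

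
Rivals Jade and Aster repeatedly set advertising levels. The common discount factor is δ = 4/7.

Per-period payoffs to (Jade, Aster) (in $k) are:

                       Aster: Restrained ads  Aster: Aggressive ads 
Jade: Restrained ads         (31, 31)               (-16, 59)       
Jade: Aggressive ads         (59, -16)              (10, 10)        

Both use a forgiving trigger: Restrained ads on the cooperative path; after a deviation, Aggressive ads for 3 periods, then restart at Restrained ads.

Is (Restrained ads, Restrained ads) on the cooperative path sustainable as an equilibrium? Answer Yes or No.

IC: δ+…+δ^3 ≥ (59−31)/(31−10) = 4/3.
At δ = 4/7: partial sum = 1.0845 < 1.3333. Cooperation not sustainable.

No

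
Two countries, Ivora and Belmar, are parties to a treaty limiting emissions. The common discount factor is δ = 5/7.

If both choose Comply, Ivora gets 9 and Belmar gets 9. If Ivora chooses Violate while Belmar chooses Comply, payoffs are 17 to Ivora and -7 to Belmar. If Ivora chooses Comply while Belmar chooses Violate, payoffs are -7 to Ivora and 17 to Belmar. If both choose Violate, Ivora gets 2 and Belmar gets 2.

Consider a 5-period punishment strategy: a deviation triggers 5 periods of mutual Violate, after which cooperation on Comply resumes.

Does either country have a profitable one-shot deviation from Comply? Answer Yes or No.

A one-shot deviation gives 17 now, then 2 for 5 periods, then back to 9.
Gain from deviating: (17−9) today; loss: (9−2) in each of the next 5 periods.
No-deviation condition: (9−2)(δ+…+δ^5) ≥ 17−9, i.e. δ+…+δ^5 ≥ 8/7.
At δ = 5/7: δ+…+δ^5 = 2.0352 ≥ 1.1429.
So cooperation is sustainable.

No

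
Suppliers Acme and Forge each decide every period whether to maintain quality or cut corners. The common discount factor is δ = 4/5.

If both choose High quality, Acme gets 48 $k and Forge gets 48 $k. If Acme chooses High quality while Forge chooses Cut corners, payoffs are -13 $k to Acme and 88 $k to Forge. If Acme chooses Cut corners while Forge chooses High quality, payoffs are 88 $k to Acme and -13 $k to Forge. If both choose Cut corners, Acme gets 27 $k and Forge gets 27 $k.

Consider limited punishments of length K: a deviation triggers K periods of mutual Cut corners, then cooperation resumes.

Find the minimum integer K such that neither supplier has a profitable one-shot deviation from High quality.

3

IC: δ(1−δ^K)/(1−δ) ≥ (88−48)/(48−27) = 40/21.
With δ = 4/5: need 1 − δ^K ≥ 40/21·(1−4/5)/(4/5), i.e. δ^K ≤ 0.5238.
Since (4/5)^2 = 0.6400 and (4/5)^3 = 0.5120, the smallest such K is 3.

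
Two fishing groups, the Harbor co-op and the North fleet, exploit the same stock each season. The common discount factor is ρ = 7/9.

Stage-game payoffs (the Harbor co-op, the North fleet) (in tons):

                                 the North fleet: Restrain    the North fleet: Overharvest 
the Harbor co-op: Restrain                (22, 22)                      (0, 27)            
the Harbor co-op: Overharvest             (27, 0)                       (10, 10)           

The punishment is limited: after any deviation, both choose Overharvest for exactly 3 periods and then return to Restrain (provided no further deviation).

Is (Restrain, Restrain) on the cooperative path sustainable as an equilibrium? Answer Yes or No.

Yes

Comparing payoff streams over the 4 periods until play realigns: cooperate → 22(1+ρ+…+ρ^3); deviate → 27 + 10(ρ+…+ρ^3).
Cooperation is sustained iff (22−10)(ρ+…+ρ^3) ≥ 27−22.
ρ+…+ρ^3 = 7/9·(1−(7/9)^3)/(1−7/9) = 1.8532, and (27−22)/(22−10) = 0.4167.
1.8532 ≥ 0.4167, so cooperation is sustainable.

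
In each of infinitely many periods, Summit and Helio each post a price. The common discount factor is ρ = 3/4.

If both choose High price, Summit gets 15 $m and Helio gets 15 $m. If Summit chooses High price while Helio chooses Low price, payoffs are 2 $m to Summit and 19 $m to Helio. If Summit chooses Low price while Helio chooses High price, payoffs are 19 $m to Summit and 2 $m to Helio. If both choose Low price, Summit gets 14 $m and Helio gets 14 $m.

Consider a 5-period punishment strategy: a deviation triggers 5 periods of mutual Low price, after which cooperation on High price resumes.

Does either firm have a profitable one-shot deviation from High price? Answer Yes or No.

Comparing payoff streams over the 6 periods until play realigns: cooperate → 15(1+ρ+…+ρ^5); deviate → 19 + 14(ρ+…+ρ^5).
Cooperation is sustained iff (15−14)(ρ+…+ρ^5) ≥ 19−15.
ρ+…+ρ^5 = 3/4·(1−(3/4)^5)/(1−3/4) = 2.2881, and (19−15)/(15−14) = 4.0000.
2.2881 < 4.0000, so cooperation is not sustainable.

Yes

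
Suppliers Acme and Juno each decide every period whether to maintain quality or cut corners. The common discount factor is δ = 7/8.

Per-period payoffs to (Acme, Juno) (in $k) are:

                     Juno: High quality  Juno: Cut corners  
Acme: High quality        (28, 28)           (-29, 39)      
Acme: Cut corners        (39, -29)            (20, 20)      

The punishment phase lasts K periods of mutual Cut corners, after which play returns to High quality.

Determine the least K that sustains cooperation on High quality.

IC: δ(1−δ^K)/(1−δ) ≥ (39−28)/(28−20) = 11/8.
With δ = 7/8: need 1 − δ^K ≥ 11/8·(1−7/8)/(7/8), i.e. δ^K ≤ 0.8036.
Since (7/8)^1 = 0.8750 and (7/8)^2 = 0.7656, the smallest such K is 2.

2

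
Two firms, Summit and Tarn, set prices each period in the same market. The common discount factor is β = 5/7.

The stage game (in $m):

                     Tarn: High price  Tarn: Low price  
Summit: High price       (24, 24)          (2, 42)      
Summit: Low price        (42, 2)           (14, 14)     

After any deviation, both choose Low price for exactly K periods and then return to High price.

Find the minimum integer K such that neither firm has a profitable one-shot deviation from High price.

IC: β(1−β^K)/(1−β) ≥ (42−24)/(24−14) = 9/5.
With β = 5/7: need 1 − β^K ≥ 9/5·(1−5/7)/(5/7), i.e. β^K ≤ 0.2800.
Since (5/7)^3 = 0.3644 and (5/7)^4 = 0.2603, the smallest such K is 4.

4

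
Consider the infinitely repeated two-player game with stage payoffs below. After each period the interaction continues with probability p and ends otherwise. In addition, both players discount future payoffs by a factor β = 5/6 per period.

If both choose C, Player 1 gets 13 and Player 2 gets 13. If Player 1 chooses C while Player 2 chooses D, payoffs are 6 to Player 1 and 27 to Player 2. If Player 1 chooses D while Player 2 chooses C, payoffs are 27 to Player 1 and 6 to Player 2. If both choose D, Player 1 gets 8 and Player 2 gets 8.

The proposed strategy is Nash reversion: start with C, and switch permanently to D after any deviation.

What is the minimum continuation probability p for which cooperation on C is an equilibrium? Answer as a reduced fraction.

With continuation probability p and discount β, the effective per-period discount factor is βp.
Grim-trigger IC: βp ≥ (27−13)/(27−8) = 14/19.
So p ≥ (14/19)/(5/6) = 84/95.

84/95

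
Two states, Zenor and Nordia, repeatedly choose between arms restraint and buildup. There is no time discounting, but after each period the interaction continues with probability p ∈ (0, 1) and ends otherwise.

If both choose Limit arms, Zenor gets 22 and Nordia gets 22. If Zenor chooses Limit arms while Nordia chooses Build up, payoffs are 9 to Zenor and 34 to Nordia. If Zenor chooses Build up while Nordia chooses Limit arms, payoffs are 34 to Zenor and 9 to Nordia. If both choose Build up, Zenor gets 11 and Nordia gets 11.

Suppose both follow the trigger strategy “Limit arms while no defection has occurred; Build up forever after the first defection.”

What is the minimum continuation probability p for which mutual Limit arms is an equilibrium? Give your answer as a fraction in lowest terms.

With no time discounting, the continuation probability p plays the role of the discount factor.
Grim-trigger IC: 22/(1−p) ≥ 34 + 11p/(1−p) ⇒ p ≥ (34−22)/(34−11) = 12/23.

12/23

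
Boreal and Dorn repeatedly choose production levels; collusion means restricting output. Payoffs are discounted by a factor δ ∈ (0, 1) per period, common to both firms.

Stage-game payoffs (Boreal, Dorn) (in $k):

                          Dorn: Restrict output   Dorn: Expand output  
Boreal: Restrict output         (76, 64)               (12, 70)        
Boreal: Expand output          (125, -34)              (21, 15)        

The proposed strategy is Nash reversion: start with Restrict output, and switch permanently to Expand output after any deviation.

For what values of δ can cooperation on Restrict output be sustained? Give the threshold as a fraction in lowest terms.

49/104

Boreal's threshold: (125−76)/(125−21) = 49/104.
Dorn's threshold: (70−64)/(70−15) = 6/55.
49/104 > 6/55, so Boreal binds and δ* = 49/104.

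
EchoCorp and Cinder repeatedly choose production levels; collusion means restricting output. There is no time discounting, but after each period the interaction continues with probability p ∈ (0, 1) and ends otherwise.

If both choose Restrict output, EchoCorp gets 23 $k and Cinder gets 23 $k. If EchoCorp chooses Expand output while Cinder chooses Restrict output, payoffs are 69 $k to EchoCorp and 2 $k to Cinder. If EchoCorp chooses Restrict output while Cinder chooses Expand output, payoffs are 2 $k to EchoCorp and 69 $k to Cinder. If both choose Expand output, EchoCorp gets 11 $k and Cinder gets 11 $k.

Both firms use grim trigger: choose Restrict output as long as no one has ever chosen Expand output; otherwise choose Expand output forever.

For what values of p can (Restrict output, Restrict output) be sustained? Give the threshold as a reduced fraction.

Expected cooperation value is 23 + p·23 + p²·23 + … = 23/(1−p); deviation gives 69 + p·11/(1−p).
23 ≥ 69(1−p) + 11p ⇒ 58p ≥ 46 ⇒ p ≥ 46/58 = 23/29.

23/29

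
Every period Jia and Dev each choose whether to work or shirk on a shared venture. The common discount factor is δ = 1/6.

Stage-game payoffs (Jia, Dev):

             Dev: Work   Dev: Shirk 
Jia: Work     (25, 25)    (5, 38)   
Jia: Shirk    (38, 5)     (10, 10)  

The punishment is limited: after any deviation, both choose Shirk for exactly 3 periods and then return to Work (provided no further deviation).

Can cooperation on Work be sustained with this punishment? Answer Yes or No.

No

A one-shot deviation gives 38 now, then 10 for 3 periods, then back to 25.
Gain from deviating: (38−25) today; loss: (25−10) in each of the next 3 periods.
No-deviation condition: (25−10)(δ+…+δ^3) ≥ 38−25, i.e. δ+…+δ^3 ≥ 13/15.
At δ = 1/6: δ+…+δ^3 = 0.1991 < 0.8667.
So cooperation is not sustainable.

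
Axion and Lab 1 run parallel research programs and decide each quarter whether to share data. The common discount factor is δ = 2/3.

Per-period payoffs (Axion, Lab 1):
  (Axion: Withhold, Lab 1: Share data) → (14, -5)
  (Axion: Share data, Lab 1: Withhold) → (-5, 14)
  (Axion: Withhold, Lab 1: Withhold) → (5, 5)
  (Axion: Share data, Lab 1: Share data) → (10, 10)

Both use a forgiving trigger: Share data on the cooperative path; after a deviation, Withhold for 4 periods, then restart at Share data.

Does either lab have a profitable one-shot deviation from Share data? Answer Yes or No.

Comparing payoff streams over the 5 periods until play realigns: cooperate → 10(1+δ+…+δ^4); deviate → 14 + 5(δ+…+δ^4).
Cooperation is sustained iff (10−5)(δ+…+δ^4) ≥ 14−10.
δ+…+δ^4 = 2/3·(1−(2/3)^4)/(1−2/3) = 1.6049, and (14−10)/(10−5) = 0.8000.
1.6049 ≥ 0.8000, so cooperation is sustainable.

No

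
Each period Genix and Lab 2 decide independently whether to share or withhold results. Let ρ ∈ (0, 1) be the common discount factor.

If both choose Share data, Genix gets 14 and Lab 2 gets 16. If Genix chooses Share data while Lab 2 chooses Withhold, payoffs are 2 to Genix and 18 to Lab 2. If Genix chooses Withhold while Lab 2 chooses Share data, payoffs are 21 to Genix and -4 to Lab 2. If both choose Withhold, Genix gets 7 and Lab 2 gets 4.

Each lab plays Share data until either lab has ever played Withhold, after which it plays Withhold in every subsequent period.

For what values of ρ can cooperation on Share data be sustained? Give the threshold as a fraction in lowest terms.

1/2

Genix: cooperation gives 14 each period; deviation gives 21 once then 7 forever.
  14/(1−ρ) ≥ 21 + 7ρ/(1−ρ) ⇒ ρ ≥ 7/14 = 1/2.
Lab 2: cooperation gives 16 each period; deviation gives 18 once then 4 forever.
  ρ ≥ 2/14 = 1/7.
Both must hold, so the binding constraint is Genix's: ρ ≥ 1/2.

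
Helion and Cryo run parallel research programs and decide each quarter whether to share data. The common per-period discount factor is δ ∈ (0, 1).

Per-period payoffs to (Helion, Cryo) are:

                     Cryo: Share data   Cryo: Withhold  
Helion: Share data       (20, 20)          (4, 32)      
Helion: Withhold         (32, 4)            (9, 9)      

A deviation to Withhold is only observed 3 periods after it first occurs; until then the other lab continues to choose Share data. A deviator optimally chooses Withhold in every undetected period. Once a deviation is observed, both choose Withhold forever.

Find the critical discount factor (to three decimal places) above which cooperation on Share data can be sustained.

Deviating for the 3 undetected periods gains 32−20 = 12 per period over cooperation, then loses 20−9 = 11 per period forever once punishment starts.
Gain: 12(1 + δ + … + δ^2); loss: 11·δ^3/(1−δ).
No profitable deviation ⇔ 12(1−δ^3) ≤ 11·δ^3, i.e. δ^3 ≥ 12/(12+11) = 12/23.
Hence δ ≥ (12/23)^(1/3) ≈ 0.805.

0.805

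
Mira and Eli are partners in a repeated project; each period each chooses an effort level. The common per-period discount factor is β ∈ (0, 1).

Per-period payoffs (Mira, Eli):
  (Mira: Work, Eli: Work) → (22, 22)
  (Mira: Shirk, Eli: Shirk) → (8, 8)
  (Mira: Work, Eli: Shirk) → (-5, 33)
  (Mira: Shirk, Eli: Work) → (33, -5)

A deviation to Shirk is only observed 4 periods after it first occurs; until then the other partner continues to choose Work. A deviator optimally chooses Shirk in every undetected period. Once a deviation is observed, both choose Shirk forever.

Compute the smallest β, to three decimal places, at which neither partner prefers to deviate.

0.814

Deviating for the 4 undetected periods gains 33−22 = 11 per period over cooperation, then loses 22−8 = 14 per period forever once punishment starts.
Gain: 11(1 + β + … + β^3); loss: 14·β^4/(1−β).
No profitable deviation ⇔ 11(1−β^4) ≤ 14·β^4, i.e. β^4 ≥ 11/(11+14) = 11/25.
Hence β ≥ (11/25)^(1/4) ≈ 0.814.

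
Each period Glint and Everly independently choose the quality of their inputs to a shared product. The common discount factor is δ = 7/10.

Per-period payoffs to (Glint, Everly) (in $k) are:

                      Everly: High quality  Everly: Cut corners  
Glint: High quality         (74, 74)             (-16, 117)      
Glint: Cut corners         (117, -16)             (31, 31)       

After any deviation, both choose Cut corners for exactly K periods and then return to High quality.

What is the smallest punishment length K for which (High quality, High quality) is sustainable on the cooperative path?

2

IC: δ(1−δ^K)/(1−δ) ≥ (117−74)/(74−31) = 1.
With δ = 7/10: need 1 − δ^K ≥ 1·(1−7/10)/(7/10), i.e. δ^K ≤ 0.5714.
Since (7/10)^1 = 0.7000 and (7/10)^2 = 0.4900, the smallest such K is 2.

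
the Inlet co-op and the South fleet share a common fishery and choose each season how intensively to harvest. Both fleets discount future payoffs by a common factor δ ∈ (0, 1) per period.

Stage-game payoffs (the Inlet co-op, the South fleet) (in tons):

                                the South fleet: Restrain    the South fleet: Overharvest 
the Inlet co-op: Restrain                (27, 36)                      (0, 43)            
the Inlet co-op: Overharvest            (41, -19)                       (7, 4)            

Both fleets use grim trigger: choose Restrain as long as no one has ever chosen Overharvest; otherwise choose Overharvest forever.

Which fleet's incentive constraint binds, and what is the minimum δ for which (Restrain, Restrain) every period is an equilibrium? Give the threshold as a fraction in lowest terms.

the Inlet co-op's threshold: (41−27)/(41−7) = 7/17.
the South fleet's threshold: (43−36)/(43−4) = 7/39.
7/17 > 7/39, so the Inlet co-op binds and δ* = 7/17.

the Inlet co-op; δ ≥ 7/17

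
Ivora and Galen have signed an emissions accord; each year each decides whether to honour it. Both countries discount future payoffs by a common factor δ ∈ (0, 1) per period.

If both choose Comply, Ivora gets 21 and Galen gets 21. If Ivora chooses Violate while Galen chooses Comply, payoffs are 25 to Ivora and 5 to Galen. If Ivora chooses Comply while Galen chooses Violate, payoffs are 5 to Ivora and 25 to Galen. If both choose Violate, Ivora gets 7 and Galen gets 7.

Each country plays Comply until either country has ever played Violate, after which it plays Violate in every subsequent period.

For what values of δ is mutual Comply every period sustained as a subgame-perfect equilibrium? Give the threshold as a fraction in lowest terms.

2/9

21/(1−δ) ≥ 25 + 7δ/(1−δ)
21 ≥ 25 − 18δ
δ ≥ 4/18 = 2/9.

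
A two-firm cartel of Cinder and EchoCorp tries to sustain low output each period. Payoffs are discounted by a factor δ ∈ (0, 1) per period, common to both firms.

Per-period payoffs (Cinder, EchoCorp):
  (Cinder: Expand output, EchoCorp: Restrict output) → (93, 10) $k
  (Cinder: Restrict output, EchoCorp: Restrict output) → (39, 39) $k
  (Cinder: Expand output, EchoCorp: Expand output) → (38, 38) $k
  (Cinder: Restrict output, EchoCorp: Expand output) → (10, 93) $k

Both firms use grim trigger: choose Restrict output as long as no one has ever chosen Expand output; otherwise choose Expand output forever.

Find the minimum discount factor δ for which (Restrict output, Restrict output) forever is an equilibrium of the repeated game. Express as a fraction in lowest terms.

54/55

Cooperation forever yields 39 each period: 39/(1−δ).
Deviating yields 93 once, then 38 forever: 93 + 38δ/(1−δ).
No profitable deviation requires 39/(1−δ) ≥ 93 + 38δ/(1−δ).
Multiplying by (1−δ): 39 ≥ 93(1−δ) + 38δ = 93 − 55δ.
So 55δ ≥ 54, i.e. δ ≥ 54/55.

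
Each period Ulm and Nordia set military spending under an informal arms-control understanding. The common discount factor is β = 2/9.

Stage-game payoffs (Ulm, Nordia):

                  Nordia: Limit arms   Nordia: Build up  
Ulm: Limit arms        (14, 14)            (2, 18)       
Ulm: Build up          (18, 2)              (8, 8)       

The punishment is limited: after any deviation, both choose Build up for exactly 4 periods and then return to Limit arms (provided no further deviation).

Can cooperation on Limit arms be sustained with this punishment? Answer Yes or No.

No

Comparing payoff streams over the 5 periods until play realigns: cooperate → 14(1+β+…+β^4); deviate → 18 + 8(β+…+β^4).
Cooperation is sustained iff (14−8)(β+…+β^4) ≥ 18−14.
β+…+β^4 = 2/9·(1−(2/9)^4)/(1−2/9) = 0.2850, and (18−14)/(14−8) = 0.6667.
0.2850 < 0.6667, so cooperation is not sustainable.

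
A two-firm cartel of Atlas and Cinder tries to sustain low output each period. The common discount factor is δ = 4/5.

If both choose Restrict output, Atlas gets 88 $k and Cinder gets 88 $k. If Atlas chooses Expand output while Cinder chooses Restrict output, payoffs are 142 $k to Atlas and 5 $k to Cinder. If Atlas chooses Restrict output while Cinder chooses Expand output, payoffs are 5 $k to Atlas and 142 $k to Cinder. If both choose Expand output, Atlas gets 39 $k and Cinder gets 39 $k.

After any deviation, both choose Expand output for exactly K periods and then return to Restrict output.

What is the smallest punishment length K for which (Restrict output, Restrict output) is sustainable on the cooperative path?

Need Σ_{k=1}^{K} δ^k ≥ (142−88)/(88−39) = 1.1020 at δ = 4/5.
At K = 1 the sum is 0.8000 < 1.1020; at K = 2 it is 1.4400 ≥ 1.1020.
So the minimum punishment length is K = 2.

2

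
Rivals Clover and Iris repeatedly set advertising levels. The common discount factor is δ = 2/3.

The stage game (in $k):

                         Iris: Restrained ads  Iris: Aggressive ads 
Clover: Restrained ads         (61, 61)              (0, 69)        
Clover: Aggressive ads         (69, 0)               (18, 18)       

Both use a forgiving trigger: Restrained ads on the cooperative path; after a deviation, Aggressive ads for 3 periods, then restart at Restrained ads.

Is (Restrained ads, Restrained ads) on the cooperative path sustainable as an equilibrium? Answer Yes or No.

Yes

Comparing payoff streams over the 4 periods until play realigns: cooperate → 61(1+δ+…+δ^3); deviate → 69 + 18(δ+…+δ^3).
Cooperation is sustained iff (61−18)(δ+…+δ^3) ≥ 69−61.
δ+…+δ^3 = 2/3·(1−(2/3)^3)/(1−2/3) = 1.4074, and (69−61)/(61−18) = 0.1860.
1.4074 ≥ 0.1860, so cooperation is sustainable.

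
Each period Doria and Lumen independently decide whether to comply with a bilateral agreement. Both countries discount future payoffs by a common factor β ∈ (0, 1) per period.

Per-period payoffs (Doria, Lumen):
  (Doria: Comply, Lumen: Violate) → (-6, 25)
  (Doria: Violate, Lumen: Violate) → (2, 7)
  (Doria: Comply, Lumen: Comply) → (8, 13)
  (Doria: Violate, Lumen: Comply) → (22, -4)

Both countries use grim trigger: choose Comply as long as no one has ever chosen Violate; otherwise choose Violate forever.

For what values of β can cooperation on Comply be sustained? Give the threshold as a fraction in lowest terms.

For Doria: deviation gain 22−8 = 14, per-period punishment loss 8−2 = 6. IC gives β ≥ 14/20 = 7/10.
For Lumen: gain 12, loss 6 per period, so β ≥ 12/18 = 2/3.
The tighter constraint is Doria's, so cooperation needs β ≥ 7/10.

7/10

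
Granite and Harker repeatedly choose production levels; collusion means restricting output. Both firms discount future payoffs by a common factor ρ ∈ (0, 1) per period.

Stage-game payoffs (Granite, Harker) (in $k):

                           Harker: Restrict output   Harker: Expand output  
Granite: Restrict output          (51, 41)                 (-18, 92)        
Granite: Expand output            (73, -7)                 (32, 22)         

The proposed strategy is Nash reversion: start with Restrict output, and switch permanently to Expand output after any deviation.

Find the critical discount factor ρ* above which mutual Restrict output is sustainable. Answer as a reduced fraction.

51/70

For Granite: deviation gain 73−51 = 22, per-period punishment loss 51−32 = 19. IC gives ρ ≥ 22/41.
For Harker: gain 51, loss 19 per period, so ρ ≥ 51/70.
The tighter constraint is Harker's, so cooperation needs ρ ≥ 51/70.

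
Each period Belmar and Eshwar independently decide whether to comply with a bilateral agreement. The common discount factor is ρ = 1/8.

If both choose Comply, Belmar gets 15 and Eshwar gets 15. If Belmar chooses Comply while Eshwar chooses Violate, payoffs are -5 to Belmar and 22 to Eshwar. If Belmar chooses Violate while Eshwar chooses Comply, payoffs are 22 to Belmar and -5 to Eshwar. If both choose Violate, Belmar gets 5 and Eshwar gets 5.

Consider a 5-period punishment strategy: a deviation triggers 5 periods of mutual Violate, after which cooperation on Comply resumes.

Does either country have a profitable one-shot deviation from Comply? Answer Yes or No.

Yes

Comparing payoff streams over the 6 periods until play realigns: cooperate → 15(1+ρ+…+ρ^5); deviate → 22 + 5(ρ+…+ρ^5).
Cooperation is sustained iff (15−5)(ρ+…+ρ^5) ≥ 22−15.
ρ+…+ρ^5 = 1/8·(1−(1/8)^5)/(1−1/8) = 0.1429, and (22−15)/(15−5) = 0.7000.
0.1429 < 0.7000, so cooperation is not sustainable.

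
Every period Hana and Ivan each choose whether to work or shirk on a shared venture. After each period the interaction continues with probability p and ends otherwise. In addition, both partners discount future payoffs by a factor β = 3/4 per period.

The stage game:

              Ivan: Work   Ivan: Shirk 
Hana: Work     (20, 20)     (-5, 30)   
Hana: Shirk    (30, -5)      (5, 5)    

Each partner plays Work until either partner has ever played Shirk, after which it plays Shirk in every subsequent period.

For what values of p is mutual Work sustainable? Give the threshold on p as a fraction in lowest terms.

8/15

With continuation probability p and discount β, the effective per-period discount factor is βp.
Grim-trigger IC: βp ≥ (30−20)/(30−5) = 2/5.
So p ≥ (2/5)/(3/4) = 8/15.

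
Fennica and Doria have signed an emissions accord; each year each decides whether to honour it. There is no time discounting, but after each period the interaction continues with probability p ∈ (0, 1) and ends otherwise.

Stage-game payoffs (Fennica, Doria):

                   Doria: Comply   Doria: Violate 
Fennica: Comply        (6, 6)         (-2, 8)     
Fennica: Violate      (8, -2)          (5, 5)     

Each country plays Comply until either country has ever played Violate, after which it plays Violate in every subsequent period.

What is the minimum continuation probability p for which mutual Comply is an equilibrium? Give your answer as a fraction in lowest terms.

With no time discounting, the continuation probability p plays the role of the discount factor.
Grim-trigger IC: 6/(1−p) ≥ 8 + 5p/(1−p) ⇒ p ≥ (8−6)/(8−5) = 2/3.

2/3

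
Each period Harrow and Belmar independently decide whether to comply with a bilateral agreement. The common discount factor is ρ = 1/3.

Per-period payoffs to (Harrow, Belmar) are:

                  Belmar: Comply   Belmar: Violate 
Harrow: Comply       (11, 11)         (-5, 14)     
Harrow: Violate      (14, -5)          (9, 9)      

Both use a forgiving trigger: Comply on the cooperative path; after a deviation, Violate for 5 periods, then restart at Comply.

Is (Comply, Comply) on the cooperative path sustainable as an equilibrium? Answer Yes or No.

No

IC: ρ+…+ρ^5 ≥ (14−11)/(11−9) = 3/2.
At ρ = 1/3: partial sum = 0.4979 < 1.5000. Cooperation not sustainable.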